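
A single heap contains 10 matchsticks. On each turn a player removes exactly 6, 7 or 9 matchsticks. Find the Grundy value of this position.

1

Build the Grundy sequence with g(k) = mex{g(k−s) : s ∈ {6, 7, 9}, s ≤ k}:
g(0) = mex{} = 0
g(1) = mex{} = 0
g(2) = mex{} = 0
g(3) = mex{} = 0
g(4) = mex{} = 0
g(5) = mex{} = 0
g(6) = mex{0} = 1
g(7) = mex{0} = 1
g(8) = mex{0} = 1
g(9) = mex{0} = 1
g(10) = mex{0} = 1
So g(10) = 1.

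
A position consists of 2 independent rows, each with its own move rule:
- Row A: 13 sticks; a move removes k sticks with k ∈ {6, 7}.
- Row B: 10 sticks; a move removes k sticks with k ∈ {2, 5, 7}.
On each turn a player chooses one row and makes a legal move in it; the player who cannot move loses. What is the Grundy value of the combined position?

Grundy values for row A (subtraction set {6, 7}):
k:     0  1  2  3  4  5  6  7  8  9 10 11 12 13
g(k):  0  0  0  0  0  0  1  1  1  1  1  1  2  0
So g(13) = 0.
Build the Grundy sequence for row B with g(k) = mex{g(k−s) : s ∈ {2, 5, 7}, s ≤ k}:
g(0) = mex{} = 0
g(1) = mex{} = 0
g(2) = mex{0} = 1
g(3) = mex{0} = 1
g(4) = mex{1} = 0
g(5) = mex{0,1} = 2
g(6) = mex{0} = 1
g(7) = mex{0,1,2} = 3
g(8) = mex{0,1} = 2
g(9) = mex{0,1,3} = 2
g(10) = mex{1,2} = 0
So g(10) = 0.
The value of a disjunctive sum is the nim-sum of the parts.
Combined value = 0 ⊕ 0 = 0.

0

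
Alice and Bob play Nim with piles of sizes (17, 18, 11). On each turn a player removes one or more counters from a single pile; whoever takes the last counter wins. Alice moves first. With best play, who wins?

Write each in binary and XOR column by column:
  10001  (17)
  10010  (18)
  01011  (11)
  -----
  01000  (8)
The nim-sum is 8 ≠ 0, so this is an N-position: the player to move can win; Alice has a winning move.

Alice wins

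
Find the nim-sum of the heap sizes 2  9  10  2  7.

Nim-sum: 2 ⊕ 9 ⊕ 10 ⊕ 2 ⊕ 7 = 4.

4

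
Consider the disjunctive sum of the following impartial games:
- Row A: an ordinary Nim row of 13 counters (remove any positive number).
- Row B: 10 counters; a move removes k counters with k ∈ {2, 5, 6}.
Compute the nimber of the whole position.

12

Row A is a plain Nim row of size 13, so its Grundy value is 13.
Grundy values for row B (subtraction set {2, 5, 6}):
g(0) = mex{} = 0
g(1) = mex{} = 0
g(2) = mex{0} = 1
g(3) = mex{0} = 1
g(4) = mex{1} = 0
g(5) = mex{0,1} = 2
g(6) = mex{0} = 1
g(7) = mex{0,1,2} = 3
g(8) = mex{1} = 0
g(9) = mex{0,1,3} = 2
g(10) = mex{0,2} = 1
So g(10) = 1.
By the Sprague-Grundy theorem, the Grundy value of a sum of independent games is the XOR of the component values.
Combined value = 13 ⊕ 1 = 12.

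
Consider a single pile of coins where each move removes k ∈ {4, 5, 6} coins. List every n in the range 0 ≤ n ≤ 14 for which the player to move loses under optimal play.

0, 1, 2, 3, 10, 11, 12, 13

Build the Grundy sequence with g(k) = mex{g(k−s) : s ∈ {4, 5, 6}, s ≤ k}:
g(0) = mex{} = 0
g(1) = mex{} = 0
g(2) = mex{} = 0
g(3) = mex{} = 0
g(4) = mex{0} = 1
g(5) = mex{0} = 1
g(6) = mex{0} = 1
g(7) = mex{0} = 1
g(8) = mex{0,1} = 2
g(9) = mex{0,1} = 2
g(10) = mex{1} = 0
g(11) = mex{1} = 0
g(12) = mex{1,2} = 0
g(13) = mex{1,2} = 0
g(14) = mex{0,2} = 1
The P-positions (g = 0) in 0..14 are 0, 1, 2, 3, 10, 11, 12, 13.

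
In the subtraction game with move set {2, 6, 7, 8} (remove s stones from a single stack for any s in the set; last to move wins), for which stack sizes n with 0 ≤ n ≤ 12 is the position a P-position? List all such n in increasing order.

0, 1, 4, 5

Build the Grundy sequence with g(k) = mex{g(k−s) : s ∈ {2, 6, 7, 8}, s ≤ k}:
g(0) = mex{} = 0
g(1) = mex{} = 0
g(2) = mex{0} = 1
g(3) = mex{0} = 1
g(4) = mex{1} = 0
g(5) = mex{1} = 0
g(6) = mex{0} = 1
g(7) = mex{0} = 1
g(8) = mex{0,1} = 2
g(9) = mex{0,1} = 2
g(10) = mex{0,1,2} = 3
g(11) = mex{0,1,2} = 3
g(12) = mex{0,1,3} = 2
The P-positions (g = 0) in 0..12 are 0, 1, 4, 5.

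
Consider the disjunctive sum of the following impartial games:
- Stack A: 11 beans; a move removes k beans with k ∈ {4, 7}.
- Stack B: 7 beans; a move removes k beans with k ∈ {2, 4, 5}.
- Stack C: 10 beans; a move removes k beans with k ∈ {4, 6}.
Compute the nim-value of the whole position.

0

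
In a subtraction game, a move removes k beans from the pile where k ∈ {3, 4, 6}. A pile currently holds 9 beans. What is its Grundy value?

0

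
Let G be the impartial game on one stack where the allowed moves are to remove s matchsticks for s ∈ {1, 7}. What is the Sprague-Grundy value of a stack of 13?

Build the Grundy sequence with g(k) = mex{g(k−s) : s ∈ {1, 7}, s ≤ k}:
g(0) = mex{} = 0
g(1) = mex{0} = 1
g(2) = mex{1} = 0
g(3) = mex{0} = 1
g(4) = mex{1} = 0
g(5) = mex{0} = 1
g(6) = mex{1} = 0
g(7) = mex{0} = 1
g(8) = mex{1} = 0
g(9) = mex{0} = 1
g(10) = mex{1} = 0
g(11) = mex{0} = 1
g(12) = mex{1} = 0
g(13) = mex{0} = 1
So g(13) = 1.

1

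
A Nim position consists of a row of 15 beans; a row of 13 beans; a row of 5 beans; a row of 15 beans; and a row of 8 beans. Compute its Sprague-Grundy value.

0

Compute the nim-sum pairwise:
15 ⊕ 13 = 2
2 ⊕ 5 = 7
7 ⊕ 15 = 8
8 ⊕ 8 = 0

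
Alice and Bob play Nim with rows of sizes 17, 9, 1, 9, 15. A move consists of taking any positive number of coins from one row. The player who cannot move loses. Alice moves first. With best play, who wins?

Alice wins

Nim-sum: 17 ⊕ 9 ⊕ 1 ⊕ 9 ⊕ 15 = 31.
The nim-sum is 31 ≠ 0, so this is an N-position: the player to move can win; Alice has a winning move.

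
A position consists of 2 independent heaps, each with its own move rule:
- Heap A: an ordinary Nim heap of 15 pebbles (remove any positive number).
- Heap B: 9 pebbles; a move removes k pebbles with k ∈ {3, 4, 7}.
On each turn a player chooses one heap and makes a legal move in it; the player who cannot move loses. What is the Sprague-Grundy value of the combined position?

12

Heap A is a plain Nim heap of size 15, so its Grundy value is 15.
Build the Grundy sequence for heap B with g(k) = mex{g(k−s) : s ∈ {3, 4, 7}, s ≤ k}:
k:     0  1  2  3  4  5  6  7  8  9
g(k):  0  0  0  1  1  1  2  2  2  3
So g(9) = 3.
The value of a disjunctive sum is the nim-sum of the parts.
Combined value = 15 ⊕ 3 = 12.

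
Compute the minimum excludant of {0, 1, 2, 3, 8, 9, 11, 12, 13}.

The values 0, 1, 2, 3 are all present; 4 is the first non-negative integer missing from the set.

4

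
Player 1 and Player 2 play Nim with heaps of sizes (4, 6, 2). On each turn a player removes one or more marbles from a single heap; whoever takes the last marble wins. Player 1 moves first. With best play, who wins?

Player 2 wins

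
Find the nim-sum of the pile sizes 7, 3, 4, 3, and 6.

5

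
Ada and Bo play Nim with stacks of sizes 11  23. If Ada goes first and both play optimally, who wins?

Compute the nim-sum pairwise:
11 ^ 23 = 28
The nim-sum is 28 ≠ 0, so this is an N-position: the player to move can win; Ada has a winning move.

Ada wins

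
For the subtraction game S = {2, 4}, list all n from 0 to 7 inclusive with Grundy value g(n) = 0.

Compute g(0), g(1), … for moves {2, 4}:
k:     0  1  2  3  4  5  6  7
g(k):  0  0  1  1  2  2  0  0
The P-positions (g = 0) in 0..7 are 0, 1, 6, 7.

0, 1, 6, 7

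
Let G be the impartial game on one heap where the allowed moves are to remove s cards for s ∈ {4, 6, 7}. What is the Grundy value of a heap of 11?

Compute g(0), g(1), … for moves {4, 6, 7}:
k:     0  1  2  3  4  5  6  7  8  9 10 11
g(k):  0  0  0  0  1  1  1  1  2  2  2  0
So g(11) = 0.

0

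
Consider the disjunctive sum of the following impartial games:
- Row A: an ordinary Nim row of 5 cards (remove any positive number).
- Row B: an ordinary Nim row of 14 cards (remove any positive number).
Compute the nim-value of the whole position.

Row A is a plain Nim row of size 5, so its Grundy value is 5.
Row B is a plain Nim row of size 14, so its Grundy value is 14.
By the Sprague-Grundy theorem, the Grundy value of a sum of independent games is the XOR of the component values.
Combined value = 5 XOR 14 = 11.

11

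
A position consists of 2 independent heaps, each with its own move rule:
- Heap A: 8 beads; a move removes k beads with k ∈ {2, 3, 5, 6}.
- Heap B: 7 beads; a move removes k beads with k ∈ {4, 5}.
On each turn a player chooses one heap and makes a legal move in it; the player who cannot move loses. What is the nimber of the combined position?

Build the Grundy sequence for heap A with g(k) = mex{g(k−s) : s ∈ {2, 3, 5, 6}, s ≤ k}:
k:     0  1  2  3  4  5  6  7  8
g(k):  0  0  1  1  2  2  3  3  0
So g(8) = 0.
For heap B, compute g(0), g(1), … with moves {4, 5}:
k:     0  1  2  3  4  5  6  7
g(k):  0  0  0  0  1  1  1  1
So g(7) = 1.
By the Sprague-Grundy theorem, the Grundy value of a sum of independent games is the XOR of the component values.
Combined value = 0 XOR 1 = 1.

1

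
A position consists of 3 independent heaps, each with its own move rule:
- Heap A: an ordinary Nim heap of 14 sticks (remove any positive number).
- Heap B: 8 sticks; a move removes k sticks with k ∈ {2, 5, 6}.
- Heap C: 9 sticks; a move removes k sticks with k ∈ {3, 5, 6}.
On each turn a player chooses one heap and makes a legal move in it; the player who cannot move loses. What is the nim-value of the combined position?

Heap A is a plain Nim heap of size 14, so its Grundy value is 14.
Build the Grundy sequence for heap B with g(k) = mex{g(k−s) : s ∈ {2, 5, 6}, s ≤ k}:
k:     0  1  2  3  4  5  6  7  8
g(k):  0  0  1  1  0  2  1  3  0
So g(8) = 0.
For heap C, compute g(0), g(1), … with moves {3, 5, 6}:
g(0) = mex{} = 0
g(1) = mex{} = 0
g(2) = mex{} = 0
g(3) = mex{0} = 1
g(4) = mex{0} = 1
g(5) = mex{0} = 1
g(6) = mex{0,1} = 2
g(7) = mex{0,1} = 2
g(8) = mex{0,1} = 2
g(9) = mex{1,2} = 0
So g(9) = 0.
The value of a disjunctive sum is the nim-sum of the parts.
Combined value = 14 XOR 0 XOR 0 = 14.

14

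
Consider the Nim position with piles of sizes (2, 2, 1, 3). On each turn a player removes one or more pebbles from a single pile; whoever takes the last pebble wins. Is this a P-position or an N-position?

Nim-sum: 2 XOR 2 XOR 1 XOR 3 = 2.
The nim-sum is 2 ≠ 0, so this is an N-position: the player to move can win.

N-position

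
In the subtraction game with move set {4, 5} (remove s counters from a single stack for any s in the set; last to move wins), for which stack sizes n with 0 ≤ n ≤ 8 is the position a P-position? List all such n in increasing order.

0, 1, 2, 3

Compute g(0), g(1), … for moves {4, 5}:
k:     0  1  2  3  4  5  6  7  8
g(k):  0  0  0  0  1  1  1  1  2
The P-positions (g = 0) in 0..8 are 0, 1, 2, 3.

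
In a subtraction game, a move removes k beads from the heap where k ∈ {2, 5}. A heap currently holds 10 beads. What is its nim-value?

1

Build the Grundy sequence with g(k) = mex{g(k−s) : s ∈ {2, 5}, s ≤ k}:
k:     0  1  2  3  4  5  6  7  8  9 10
g(k):  0  0  1  1  0  2  1  0  0  1  1
So g(10) = 1.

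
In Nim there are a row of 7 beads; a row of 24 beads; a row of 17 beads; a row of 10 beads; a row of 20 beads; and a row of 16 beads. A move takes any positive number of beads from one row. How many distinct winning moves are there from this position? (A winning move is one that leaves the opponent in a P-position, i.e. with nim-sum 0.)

0

Bitwise XOR of the heap sizes:
  00111  (7)
  11000  (24)
  10001  (17)
  01010  (10)
  10100  (20)
  10000  (16)
  -----
  00000  (0)
The nim-sum is already 0, so every move leaves a nonzero nim-sum — there are no winning moves.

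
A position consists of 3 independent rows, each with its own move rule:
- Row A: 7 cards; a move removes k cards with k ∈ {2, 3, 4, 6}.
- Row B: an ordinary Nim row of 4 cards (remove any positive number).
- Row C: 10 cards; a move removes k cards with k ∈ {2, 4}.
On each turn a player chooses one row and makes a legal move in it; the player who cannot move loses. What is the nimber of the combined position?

Build the Grundy sequence for row A with g(k) = mex{g(k−s) : s ∈ {2, 3, 4, 6}, s ≤ k}:
g(0) = mex{} = 0
g(1) = mex{} = 0
g(2) = mex{0} = 1
g(3) = mex{0} = 1
g(4) = mex{0,1} = 2
g(5) = mex{0,1} = 2
g(6) = mex{0,1,2} = 3
g(7) = mex{0,1,2} = 3
So g(7) = 3.
Row B is a plain Nim row of size 4, so its Grundy value is 4.
Build the Grundy sequence for row C with g(k) = mex{g(k−s) : s ∈ {2, 4}, s ≤ k}:
k:     0  1  2  3  4  5  6  7  8  9 10
g(k):  0  0  1  1  2  2  0  0  1  1  2
So g(10) = 2.
The value of a disjunctive sum is the nim-sum of the parts.
Combined value = 3 XOR 4 XOR 2 = 5.

5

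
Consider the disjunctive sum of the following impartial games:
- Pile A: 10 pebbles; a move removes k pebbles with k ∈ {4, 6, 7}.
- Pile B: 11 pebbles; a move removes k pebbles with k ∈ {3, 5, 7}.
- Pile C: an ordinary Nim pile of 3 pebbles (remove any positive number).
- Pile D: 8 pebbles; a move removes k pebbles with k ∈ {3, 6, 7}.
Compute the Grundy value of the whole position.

3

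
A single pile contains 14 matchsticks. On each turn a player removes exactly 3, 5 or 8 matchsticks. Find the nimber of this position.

Grundy values for subtraction set {3, 5, 8}:
k:     0  1  2  3  4  5  6  7  8  9 10 11 12 13 14
g(k):  0  0  0  1  1  1  2  2  2  3  3  0  0  0  1
So g(14) = 1.

1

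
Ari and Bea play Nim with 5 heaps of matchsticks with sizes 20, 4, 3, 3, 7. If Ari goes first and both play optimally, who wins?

Write each in binary and XOR column by column:
  10100  (20)
  00100  (4)
  00011  (3)
  00011  (3)
  00111  (7)
  -----
  10111  (23)
The nim-sum is 23 ≠ 0, so this is an N-position: the player to move can win; Ari has a winning move.

Ari wins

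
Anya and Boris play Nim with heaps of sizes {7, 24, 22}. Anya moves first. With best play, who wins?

Anya wins

Write each in binary and XOR column by column:
  00111  (7)
  11000  (24)
  10110  (22)
  -----
  01001  (9)
The nim-sum is 9 ≠ 0, so this is an N-position: the player to move can win; Anya has a winning move.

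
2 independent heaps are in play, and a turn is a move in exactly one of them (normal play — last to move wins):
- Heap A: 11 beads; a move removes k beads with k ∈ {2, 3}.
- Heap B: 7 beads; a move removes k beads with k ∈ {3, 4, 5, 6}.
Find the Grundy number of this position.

2

For heap A, compute g(0), g(1), … with moves {2, 3}:
g(0) = mex{} = 0
g(1) = mex{} = 0
g(2) = mex{0} = 1
g(3) = mex{0} = 1
g(4) = mex{0,1} = 2
g(5) = mex{1} = 0
g(6) = mex{1,2} = 0
g(7) = mex{0,2} = 1
g(8) = mex{0} = 1
g(9) = mex{0,1} = 2
g(10) = mex{1} = 0
g(11) = mex{1,2} = 0
So g(11) = 0.
For heap B, compute g(0), g(1), … with moves {3, 4, 5, 6}:
k:     0  1  2  3  4  5  6  7
g(k):  0  0  0  1  1  1  2  2
So g(7) = 2.
By the Sprague-Grundy theorem, the Grundy value of a sum of independent games is the XOR of the component values.
Combined value = 0 XOR 2 = 2.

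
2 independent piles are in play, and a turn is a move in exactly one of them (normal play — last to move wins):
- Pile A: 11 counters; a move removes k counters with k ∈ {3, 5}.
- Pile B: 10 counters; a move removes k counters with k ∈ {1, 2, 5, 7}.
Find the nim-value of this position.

0

Build the Grundy sequence for pile A with g(k) = mex{g(k−s) : s ∈ {3, 5}, s ≤ k}:
g(0) = mex{} = 0
g(1) = mex{} = 0
g(2) = mex{} = 0
g(3) = mex{0} = 1
g(4) = mex{0} = 1
g(5) = mex{0} = 1
g(6) = mex{0,1} = 2
g(7) = mex{0,1} = 2
g(8) = mex{1} = 0
g(9) = mex{1,2} = 0
g(10) = mex{1,2} = 0
g(11) = mex{0,2} = 1
So g(11) = 1.
For pile B, compute g(0), g(1), … with moves {1, 2, 5, 7}:
k:     0  1  2  3  4  5  6  7  8  9 10
g(k):  0  1  2  0  1  2  0  1  2  0  1
So g(10) = 1.
By the Sprague-Grundy theorem, the Grundy value of a sum of independent games is the XOR of the component values.
Combined value = 1 ⊕ 1 = 0.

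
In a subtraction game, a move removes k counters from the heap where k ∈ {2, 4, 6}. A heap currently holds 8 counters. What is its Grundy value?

0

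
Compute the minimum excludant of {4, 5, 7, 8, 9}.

0

0 is not in the set, so the mex is 0.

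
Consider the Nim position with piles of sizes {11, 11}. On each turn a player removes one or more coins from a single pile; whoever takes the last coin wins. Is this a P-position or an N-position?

In binary:
  1011  (11)
  1011  (11)
  ----
  0000  (0)
The nim-sum is 0, so this is a P-position: the player to move is in a losing position under optimal play.

P-position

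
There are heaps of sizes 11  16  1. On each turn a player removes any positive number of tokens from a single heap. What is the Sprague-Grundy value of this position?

26

Write each in binary and XOR column by column:
  01011  (11)
  10000  (16)
  00001  (1)
  -----
  11010  (26)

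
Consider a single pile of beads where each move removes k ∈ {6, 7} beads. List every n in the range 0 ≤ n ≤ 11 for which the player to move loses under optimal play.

0, 1, 2, 3, 4, 5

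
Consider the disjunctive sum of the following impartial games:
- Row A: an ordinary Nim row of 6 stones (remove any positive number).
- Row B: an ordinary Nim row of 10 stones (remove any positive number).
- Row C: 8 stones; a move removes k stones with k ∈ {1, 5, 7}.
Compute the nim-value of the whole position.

Row A is a plain Nim row of size 6, so its Grundy value is 6.
Row B is a plain Nim row of size 10, so its Grundy value is 10.
For row C, compute g(0), g(1), … with moves {1, 5, 7}:
k:     0  1  2  3  4  5  6  7  8
g(k):  0  1  0  1  0  1  0  1  0
So g(8) = 0.
By the Sprague-Grundy theorem, the Grundy value of a sum of independent games is the XOR of the component values.
Combined value = 6 ⊕ 10 ⊕ 0 = 12.

12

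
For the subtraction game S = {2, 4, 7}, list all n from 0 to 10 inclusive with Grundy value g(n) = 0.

0, 1, 6, 9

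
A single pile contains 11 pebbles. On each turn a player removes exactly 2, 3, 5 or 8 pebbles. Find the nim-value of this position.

0

Build the Grundy sequence with g(k) = mex{g(k−s) : s ∈ {2, 3, 5, 8}, s ≤ k}:
g(0) = mex{} = 0
g(1) = mex{} = 0
g(2) = mex{0} = 1
g(3) = mex{0} = 1
g(4) = mex{0,1} = 2
g(5) = mex{0,1} = 2
g(6) = mex{0,1,2} = 3
g(7) = mex{1,2} = 0
g(8) = mex{0,1,2,3} = 4
g(9) = mex{0,2,3} = 1
g(10) = mex{0,1,2,4} = 3
g(11) = mex{1,3,4} = 0
So g(11) = 0.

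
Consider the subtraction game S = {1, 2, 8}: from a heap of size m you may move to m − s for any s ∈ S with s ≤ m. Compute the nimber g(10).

1

Build the Grundy sequence with g(k) = mex{g(k−s) : s ∈ {1, 2, 8}, s ≤ k}:
g(0) = mex{} = 0
g(1) = mex{0} = 1
g(2) = mex{0,1} = 2
g(3) = mex{1,2} = 0
g(4) = mex{0,2} = 1
g(5) = mex{0,1} = 2
g(6) = mex{1,2} = 0
g(7) = mex{0,2} = 1
g(8) = mex{0,1} = 2
g(9) = mex{1,2} = 0
g(10) = mex{0,2} = 1
So g(10) = 1.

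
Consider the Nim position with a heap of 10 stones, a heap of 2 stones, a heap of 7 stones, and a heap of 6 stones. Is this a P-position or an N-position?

N-position

Bitwise XOR of the heap sizes:
  1010  (10)
  0010  (2)
  0111  (7)
  0110  (6)
  ----
  1001  (9)
The nim-sum is 9 ≠ 0, so this is an N-position: the player to move can win.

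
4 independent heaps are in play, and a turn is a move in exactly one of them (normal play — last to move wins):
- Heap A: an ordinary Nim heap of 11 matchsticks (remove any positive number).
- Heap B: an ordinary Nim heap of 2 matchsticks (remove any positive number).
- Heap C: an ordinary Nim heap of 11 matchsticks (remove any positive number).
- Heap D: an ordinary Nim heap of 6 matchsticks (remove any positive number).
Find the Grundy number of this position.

4

Heap A is a plain Nim heap of size 11, so its Grundy value is 11.
Heap B is a plain Nim heap of size 2, so its Grundy value is 2.
Heap C is a plain Nim heap of size 11, so its Grundy value is 11.
Heap D is a plain Nim heap of size 6, so its Grundy value is 6.
The value of a disjunctive sum is the nim-sum of the parts.
Combined value = 11 XOR 2 XOR 11 XOR 6 = 4.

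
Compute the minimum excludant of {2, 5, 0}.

0 is in the set but 1 is not, so the mex is 1.

1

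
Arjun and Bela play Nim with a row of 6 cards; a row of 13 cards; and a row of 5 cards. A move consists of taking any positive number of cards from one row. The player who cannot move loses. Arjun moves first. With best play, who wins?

Arjun wins

Nim-sum: 6 ⊕ 13 ⊕ 5 = 14.
The nim-sum is 14 ≠ 0, so this is an N-position: the player to move can win; Arjun has a winning move.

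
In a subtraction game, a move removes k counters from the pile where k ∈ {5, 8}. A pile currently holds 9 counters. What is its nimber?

1

Build the Grundy sequence with g(k) = mex{g(k−s) : s ∈ {5, 8}, s ≤ k}:
k:     0  1  2  3  4  5  6  7  8  9
g(k):  0  0  0  0  0  1  1  1  1  1
So g(9) = 1.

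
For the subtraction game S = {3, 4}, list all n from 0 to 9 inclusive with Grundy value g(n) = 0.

0, 1, 2, 7, 8, 9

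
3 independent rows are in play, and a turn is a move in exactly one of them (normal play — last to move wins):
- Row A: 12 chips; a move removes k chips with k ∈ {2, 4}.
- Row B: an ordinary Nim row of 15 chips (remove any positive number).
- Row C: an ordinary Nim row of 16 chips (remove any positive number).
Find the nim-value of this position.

31

Grundy values for row A (subtraction set {2, 4}):
k:     0  1  2  3  4  5  6  7  8  9 10 11 12
g(k):  0  0  1  1  2  2  0  0  1  1  2  2  0
So g(12) = 0.
Row B is a plain Nim row of size 15, so its Grundy value is 15.
Row C is a plain Nim row of size 16, so its Grundy value is 16.
By the Sprague-Grundy theorem, the Grundy value of a sum of independent games is the XOR of the component values.
Combined value = 0 ⊕ 15 ⊕ 16 = 31.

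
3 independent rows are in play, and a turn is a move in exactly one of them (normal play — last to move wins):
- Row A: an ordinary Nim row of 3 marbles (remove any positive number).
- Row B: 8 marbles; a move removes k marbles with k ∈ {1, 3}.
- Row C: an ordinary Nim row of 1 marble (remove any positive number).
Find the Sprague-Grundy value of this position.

2

Row A is a plain Nim row of size 3, so its Grundy value is 3.
Build the Grundy sequence for row B with g(k) = mex{g(k−s) : s ∈ {1, 3}, s ≤ k}:
k:     0  1  2  3  4  5  6  7  8
g(k):  0  1  0  1  0  1  0  1  0
So g(8) = 0.
Row C is a plain Nim row of size 1, so its Grundy value is 1.
By the Sprague-Grundy theorem, the Grundy value of a sum of independent games is the XOR of the component values.
Combined value = 3 XOR 0 XOR 1 = 2.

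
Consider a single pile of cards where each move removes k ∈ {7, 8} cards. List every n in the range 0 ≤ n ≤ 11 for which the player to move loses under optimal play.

0, 1, 2, 3, 4, 5, 6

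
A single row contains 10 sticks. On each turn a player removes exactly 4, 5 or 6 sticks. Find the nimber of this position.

Build the Grundy sequence with g(k) = mex{g(k−s) : s ∈ {4, 5, 6}, s ≤ k}:
g(0) = mex{} = 0
g(1) = mex{} = 0
g(2) = mex{} = 0
g(3) = mex{} = 0
g(4) = mex{0} = 1
g(5) = mex{0} = 1
g(6) = mex{0} = 1
g(7) = mex{0} = 1
g(8) = mex{0,1} = 2
g(9) = mex{0,1} = 2
g(10) = mex{1} = 0
So g(10) = 0.

0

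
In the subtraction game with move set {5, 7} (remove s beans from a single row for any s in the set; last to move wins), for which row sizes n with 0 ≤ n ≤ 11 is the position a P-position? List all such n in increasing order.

0, 1, 2, 3, 4

Grundy values for subtraction set {5, 7}:
g(0) = mex{} = 0
g(1) = mex{} = 0
g(2) = mex{} = 0
g(3) = mex{} = 0
g(4) = mex{} = 0
g(5) = mex{0} = 1
g(6) = mex{0} = 1
g(7) = mex{0} = 1
g(8) = mex{0} = 1
g(9) = mex{0} = 1
g(10) = mex{0,1} = 2
g(11) = mex{0,1} = 2
The P-positions (g = 0) in 0..11 are 0, 1, 2, 3, 4.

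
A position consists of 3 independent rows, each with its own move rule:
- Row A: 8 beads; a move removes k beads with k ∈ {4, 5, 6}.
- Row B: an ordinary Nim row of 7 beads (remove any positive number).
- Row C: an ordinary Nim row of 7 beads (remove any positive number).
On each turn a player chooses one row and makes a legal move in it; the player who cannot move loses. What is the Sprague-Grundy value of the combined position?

2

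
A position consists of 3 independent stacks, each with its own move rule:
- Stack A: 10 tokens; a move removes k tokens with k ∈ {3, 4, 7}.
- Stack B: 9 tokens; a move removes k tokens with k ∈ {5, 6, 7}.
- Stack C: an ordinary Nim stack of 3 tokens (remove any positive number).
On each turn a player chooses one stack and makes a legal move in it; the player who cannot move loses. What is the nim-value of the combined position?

Grundy values for stack A (subtraction set {3, 4, 7}):
g(0) = mex{} = 0
g(1) = mex{} = 0
g(2) = mex{} = 0
g(3) = mex{0} = 1
g(4) = mex{0} = 1
g(5) = mex{0} = 1
g(6) = mex{0,1} = 2
g(7) = mex{0,1} = 2
g(8) = mex{0,1} = 2
g(9) = mex{0,1,2} = 3
g(10) = mex{1,2} = 0
So g(10) = 0.
For stack B, compute g(0), g(1), … with moves {5, 6, 7}:
k:     0  1  2  3  4  5  6  7  8  9
g(k):  0  0  0  0  0  1  1  1  1  1
So g(9) = 1.
Stack C is a plain Nim stack of size 3, so its Grundy value is 3.
By the Sprague-Grundy theorem, the Grundy value of a sum of independent games is the XOR of the component values.
Combined value = 0 ⊕ 1 ⊕ 3 = 2.

2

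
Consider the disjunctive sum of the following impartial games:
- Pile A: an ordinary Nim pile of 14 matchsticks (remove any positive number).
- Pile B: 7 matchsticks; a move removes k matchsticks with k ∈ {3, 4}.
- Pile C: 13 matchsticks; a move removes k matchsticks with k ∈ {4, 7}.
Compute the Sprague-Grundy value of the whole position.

14

Pile A is a plain Nim pile of size 14, so its Grundy value is 14.
Build the Grundy sequence for pile B with g(k) = mex{g(k−s) : s ∈ {3, 4}, s ≤ k}:
k:     0  1  2  3  4  5  6  7
g(k):  0  0  0  1  1  1  2  0
So g(7) = 0.
Build the Grundy sequence for pile C with g(k) = mex{g(k−s) : s ∈ {4, 7}, s ≤ k}:
g(0) = mex{} = 0
g(1) = mex{} = 0
g(2) = mex{} = 0
g(3) = mex{} = 0
g(4) = mex{0} = 1
g(5) = mex{0} = 1
g(6) = mex{0} = 1
g(7) = mex{0} = 1
g(8) = mex{0,1} = 2
g(9) = mex{0,1} = 2
g(10) = mex{0,1} = 2
g(11) = mex{1} = 0
g(12) = mex{1,2} = 0
g(13) = mex{1,2} = 0
So g(13) = 0.
The value of a disjunctive sum is the nim-sum of the parts.
Combined value = 14 ⊕ 0 ⊕ 0 = 14.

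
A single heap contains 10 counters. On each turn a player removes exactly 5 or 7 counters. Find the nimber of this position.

Build the Grundy sequence with g(k) = mex{g(k−s) : s ∈ {5, 7}, s ≤ k}:
g(0) = mex{} = 0
g(1) = mex{} = 0
g(2) = mex{} = 0
g(3) = mex{} = 0
g(4) = mex{} = 0
g(5) = mex{0} = 1
g(6) = mex{0} = 1
g(7) = mex{0} = 1
g(8) = mex{0} = 1
g(9) = mex{0} = 1
g(10) = mex{0,1} = 2
So g(10) = 2.

2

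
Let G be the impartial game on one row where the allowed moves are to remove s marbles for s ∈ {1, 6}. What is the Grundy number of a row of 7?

Compute g(0), g(1), … for moves {1, 6}:
k:     0  1  2  3  4  5  6  7
g(k):  0  1  0  1  0  1  2  0
So g(7) = 0.

0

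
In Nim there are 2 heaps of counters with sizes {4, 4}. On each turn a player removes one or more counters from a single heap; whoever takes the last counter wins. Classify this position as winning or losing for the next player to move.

Losing position

Compute the nim-sum pairwise:
4 ^ 4 = 0
The nim-sum is 0, so this is a P-position: the player to move is in a losing position under optimal play.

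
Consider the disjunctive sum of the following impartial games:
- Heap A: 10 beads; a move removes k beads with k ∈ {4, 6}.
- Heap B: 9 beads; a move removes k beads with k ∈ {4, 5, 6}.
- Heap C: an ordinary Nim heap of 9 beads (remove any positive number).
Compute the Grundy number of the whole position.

Build the Grundy sequence for heap A with g(k) = mex{g(k−s) : s ∈ {4, 6}, s ≤ k}:
k:     0  1  2  3  4  5  6  7  8  9 10
g(k):  0  0  0  0  1  1  1  1  2  2  0
So g(10) = 0.
For heap B, compute g(0), g(1), … with moves {4, 5, 6}:
g(0) = mex{} = 0
g(1) = mex{} = 0
g(2) = mex{} = 0
g(3) = mex{} = 0
g(4) = mex{0} = 1
g(5) = mex{0} = 1
g(6) = mex{0} = 1
g(7) = mex{0} = 1
g(8) = mex{0,1} = 2
g(9) = mex{0,1} = 2
So g(9) = 2.
Heap C is a plain Nim heap of size 9, so its Grundy value is 9.
By the Sprague-Grundy theorem, the Grundy value of a sum of independent games is the XOR of the component values.
Combined value = 0 ⊕ 2 ⊕ 9 = 11.

11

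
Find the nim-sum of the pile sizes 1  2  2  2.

3

Compute the nim-sum pairwise:
1 ⊕ 2 = 3
3 ⊕ 2 = 1
1 ⊕ 2 = 3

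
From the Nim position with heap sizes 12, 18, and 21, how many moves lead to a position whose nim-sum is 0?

1

In binary:
  01100  (12)
  10010  (18)
  10101  (21)
  -----
  01011  (11)
The overall nim-sum is X = 11. A heap of size p has a winning move iff p XOR X < p (reduce it to p XOR X).
  12: 12 XOR 11 = 7 < 12 — winning move (to 7).
  18: 18 XOR 11 = 25 ≥ 18 — no move.
  21: 21 XOR 11 = 30 ≥ 21 — no move.
That gives 1 winning move.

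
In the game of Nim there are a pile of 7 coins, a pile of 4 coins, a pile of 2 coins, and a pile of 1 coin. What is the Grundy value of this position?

Nim-sum: 7 ⊕ 4 ⊕ 2 ⊕ 1 = 0.

0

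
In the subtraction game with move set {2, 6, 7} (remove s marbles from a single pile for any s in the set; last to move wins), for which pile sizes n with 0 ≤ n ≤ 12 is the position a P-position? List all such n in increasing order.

Build the Grundy sequence with g(k) = mex{g(k−s) : s ∈ {2, 6, 7}, s ≤ k}:
k:     0  1  2  3  4  5  6  7  8  9 10 11 12
g(k):  0  0  1  1  0  0  1  1  2  0  3  1  2
The P-positions (g = 0) in 0..12 are 0, 1, 4, 5, 9.

0, 1, 4, 5, 9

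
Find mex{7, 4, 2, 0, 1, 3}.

The values 0, 1, 2, 3, 4 are all present; 5 is the first non-negative integer missing from the set.

5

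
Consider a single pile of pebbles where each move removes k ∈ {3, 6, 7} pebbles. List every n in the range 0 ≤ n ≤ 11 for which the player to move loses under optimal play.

Grundy values for subtraction set {3, 6, 7}:
k:     0  1  2  3  4  5  6  7  8  9 10 11
g(k):  0  0  0  1  1  1  2  2  2  3  0  0
The P-positions (g = 0) in 0..11 are 0, 1, 2, 10, 11.

0, 1, 2, 10, 11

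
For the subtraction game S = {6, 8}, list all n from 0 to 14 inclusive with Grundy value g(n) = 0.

0, 1, 2, 3, 4, 5, 14

Compute g(0), g(1), … for moves {6, 8}:
g(0) = mex{} = 0
g(1) = mex{} = 0
g(2) = mex{} = 0
g(3) = mex{} = 0
g(4) = mex{} = 0
g(5) = mex{} = 0
g(6) = mex{0} = 1
g(7) = mex{0} = 1
g(8) = mex{0} = 1
g(9) = mex{0} = 1
g(10) = mex{0} = 1
g(11) = mex{0} = 1
g(12) = mex{0,1} = 2
g(13) = mex{0,1} = 2
g(14) = mex{1} = 0
The P-positions (g = 0) in 0..14 are 0, 1, 2, 3, 4, 5, 14.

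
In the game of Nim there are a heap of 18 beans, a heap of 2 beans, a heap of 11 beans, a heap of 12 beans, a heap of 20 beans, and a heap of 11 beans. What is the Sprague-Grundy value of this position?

Bitwise XOR of the heap sizes:
  10010  (18)
  00010  (2)
  01011  (11)
  01100  (12)
  10100  (20)
  01011  (11)
  -----
  01000  (8)

8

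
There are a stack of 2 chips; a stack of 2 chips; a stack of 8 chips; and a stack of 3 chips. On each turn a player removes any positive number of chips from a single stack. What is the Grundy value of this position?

Compute the nim-sum pairwise:
2 XOR 2 = 0
0 XOR 8 = 8
8 XOR 3 = 11

11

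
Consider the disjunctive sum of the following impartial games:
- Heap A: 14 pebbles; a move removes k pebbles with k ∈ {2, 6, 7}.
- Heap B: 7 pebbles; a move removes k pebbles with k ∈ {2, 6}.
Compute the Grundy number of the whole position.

Build the Grundy sequence for heap A with g(k) = mex{g(k−s) : s ∈ {2, 6, 7}, s ≤ k}:
k:     0  1  2  3  4  5  6  7  8  9 10 11 12 13 14
g(k):  0  0  1  1  0  0  1  1  2  0  3  1  2  0  0
So g(14) = 0.
Build the Grundy sequence for heap B with g(k) = mex{g(k−s) : s ∈ {2, 6}, s ≤ k}:
k:     0  1  2  3  4  5  6  7
g(k):  0  0  1  1  0  0  1  1
So g(7) = 1.
By the Sprague-Grundy theorem, the Grundy value of a sum of independent games is the XOR of the component values.
Combined value = 0 ⊕ 1 = 1.

1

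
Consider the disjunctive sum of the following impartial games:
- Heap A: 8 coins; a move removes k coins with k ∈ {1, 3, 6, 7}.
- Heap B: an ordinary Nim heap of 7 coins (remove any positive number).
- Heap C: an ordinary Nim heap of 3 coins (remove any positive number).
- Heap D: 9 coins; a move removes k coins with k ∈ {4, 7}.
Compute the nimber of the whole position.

4

Build the Grundy sequence for heap A with g(k) = mex{g(k−s) : s ∈ {1, 3, 6, 7}, s ≤ k}:
g(0) = mex{} = 0
g(1) = mex{0} = 1
g(2) = mex{1} = 0
g(3) = mex{0} = 1
g(4) = mex{1} = 0
g(5) = mex{0} = 1
g(6) = mex{0,1} = 2
g(7) = mex{0,1,2} = 3
g(8) = mex{0,1,3} = 2
So g(8) = 2.
Heap B is a plain Nim heap of size 7, so its Grundy value is 7.
Heap C is a plain Nim heap of size 3, so its Grundy value is 3.
Build the Grundy sequence for heap D with g(k) = mex{g(k−s) : s ∈ {4, 7}, s ≤ k}:
k:     0  1  2  3  4  5  6  7  8  9
g(k):  0  0  0  0  1  1  1  1  2  2
So g(9) = 2.
The value of a disjunctive sum is the nim-sum of the parts.
Combined value = 2 XOR 7 XOR 3 XOR 2 = 4.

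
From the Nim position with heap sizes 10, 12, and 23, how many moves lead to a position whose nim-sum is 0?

1

Compute the nim-sum pairwise:
10 XOR 12 = 6
6 XOR 23 = 17
The overall nim-sum is X = 17. A heap of size p has a winning move iff p XOR X < p (reduce it to p XOR X).
  10: 10 XOR 17 = 27 ≥ 10 — no move.
  12: 12 XOR 17 = 29 ≥ 12 — no move.
  23: 23 XOR 17 = 6 < 23 — winning move (to 6).
That gives 1 winning move.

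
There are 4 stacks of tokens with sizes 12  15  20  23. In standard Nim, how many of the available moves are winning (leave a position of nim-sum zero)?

Compute the nim-sum pairwise:
12 ^ 15 = 3
3 ^ 20 = 23
23 ^ 23 = 0
The nim-sum is already 0, so every move leaves a nonzero nim-sum — there are no winning moves.

0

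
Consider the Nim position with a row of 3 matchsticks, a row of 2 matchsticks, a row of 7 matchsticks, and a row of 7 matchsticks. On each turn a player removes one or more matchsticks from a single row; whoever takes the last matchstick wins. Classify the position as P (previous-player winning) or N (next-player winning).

Compute the nim-sum pairwise:
3 XOR 2 = 1
1 XOR 7 = 6
6 XOR 7 = 1
The nim-sum is 1 ≠ 0, so this is an N-position: the player to move can win.

N-position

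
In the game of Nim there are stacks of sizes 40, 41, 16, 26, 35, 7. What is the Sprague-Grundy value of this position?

47

Nim-sum: 40 XOR 41 XOR 16 XOR 26 XOR 35 XOR 7 = 47.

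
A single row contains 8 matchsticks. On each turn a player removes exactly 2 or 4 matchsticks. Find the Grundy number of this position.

Grundy values for subtraction set {2, 4}:
g(0) = mex{} = 0
g(1) = mex{} = 0
g(2) = mex{0} = 1
g(3) = mex{0} = 1
g(4) = mex{0,1} = 2
g(5) = mex{0,1} = 2
g(6) = mex{1,2} = 0
g(7) = mex{1,2} = 0
g(8) = mex{0,2} = 1
So g(8) = 1.

1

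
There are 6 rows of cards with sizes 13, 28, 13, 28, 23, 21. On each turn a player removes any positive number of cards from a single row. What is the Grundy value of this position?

Nim-sum: 13 XOR 28 XOR 13 XOR 28 XOR 23 XOR 21 = 2.

2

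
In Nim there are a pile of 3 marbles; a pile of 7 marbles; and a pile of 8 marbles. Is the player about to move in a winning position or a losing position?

Nim-sum: 3 ^ 7 ^ 8 = 12.
The nim-sum is 12 ≠ 0, so this is an N-position: the player to move can win.

Winning position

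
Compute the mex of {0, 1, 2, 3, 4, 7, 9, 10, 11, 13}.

5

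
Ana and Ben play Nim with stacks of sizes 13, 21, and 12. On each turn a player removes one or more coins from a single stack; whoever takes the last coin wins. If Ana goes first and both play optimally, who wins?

Write each in binary and XOR column by column:
  01101  (13)
  10101  (21)
  01100  (12)
  -----
  10100  (20)
The nim-sum is 20 ≠ 0, so this is an N-position: the player to move can win; Ana has a winning move.

Ana wins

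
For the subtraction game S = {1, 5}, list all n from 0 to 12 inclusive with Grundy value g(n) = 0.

0, 2, 4, 6, 8, 10, 12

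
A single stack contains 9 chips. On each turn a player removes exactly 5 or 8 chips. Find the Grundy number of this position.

1

Compute g(0), g(1), … for moves {5, 8}:
k:     0  1  2  3  4  5  6  7  8  9
g(k):  0  0  0  0  0  1  1  1  1  1
So g(9) = 1.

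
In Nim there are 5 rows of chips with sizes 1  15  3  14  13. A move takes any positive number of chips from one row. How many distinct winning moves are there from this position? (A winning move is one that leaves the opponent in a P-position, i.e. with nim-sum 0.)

In binary:
  0001  (1)
  1111  (15)
  0011  (3)
  1110  (14)
  1101  (13)
  ----
  1110  (14)
The overall nim-sum is X = 14. A row of size p has a winning move iff p XOR X < p (reduce it to p XOR X).
  1: 1 XOR 14 = 15 ≥ 1 — no move.
  15: 15 XOR 14 = 1 < 15 — winning move (to 1).
  3: 3 XOR 14 = 13 ≥ 3 — no move.
  14: 14 XOR 14 = 0 < 14 — winning move (to 0).
  13: 13 XOR 14 = 3 < 13 — winning move (to 3).
That gives 3 winning moves.

3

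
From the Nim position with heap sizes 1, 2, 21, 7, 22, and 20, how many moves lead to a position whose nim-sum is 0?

3

Nim-sum: 1 ⊕ 2 ⊕ 21 ⊕ 7 ⊕ 22 ⊕ 20 = 19.
The overall nim-sum is X = 19. A heap of size p has a winning move iff p XOR X < p (reduce it to p XOR X).
  1: 1 XOR 19 = 18 ≥ 1 — no move.
  2: 2 XOR 19 = 17 ≥ 2 — no move.
  21: 21 XOR 19 = 6 < 21 — winning move (to 6).
  7: 7 XOR 19 = 20 ≥ 7 — no move.
  22: 22 XOR 19 = 5 < 22 — winning move (to 5).
  20: 20 XOR 19 = 7 < 20 — winning move (to 7).
That gives 3 winning moves.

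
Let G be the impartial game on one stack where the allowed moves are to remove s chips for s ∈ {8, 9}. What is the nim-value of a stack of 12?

1

Grundy values for subtraction set {8, 9}:
g(0) = mex{} = 0
g(1) = mex{} = 0
g(2) = mex{} = 0
g(3) = mex{} = 0
g(4) = mex{} = 0
g(5) = mex{} = 0
g(6) = mex{} = 0
g(7) = mex{} = 0
g(8) = mex{0} = 1
g(9) = mex{0} = 1
g(10) = mex{0} = 1
g(11) = mex{0} = 1
g(12) = mex{0} = 1
So g(12) = 1.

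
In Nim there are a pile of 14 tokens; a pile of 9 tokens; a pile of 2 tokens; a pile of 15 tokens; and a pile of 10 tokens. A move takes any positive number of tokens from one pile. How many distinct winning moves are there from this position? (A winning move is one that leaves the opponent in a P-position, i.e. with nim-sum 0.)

0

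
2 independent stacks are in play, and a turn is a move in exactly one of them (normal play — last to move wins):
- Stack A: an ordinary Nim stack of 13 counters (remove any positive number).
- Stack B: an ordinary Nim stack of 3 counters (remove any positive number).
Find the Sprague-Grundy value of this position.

14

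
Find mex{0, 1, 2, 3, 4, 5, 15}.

The values 0, 1, 2, 3, 4, 5 are all present; 6 is the first non-negative integer missing from the set.

6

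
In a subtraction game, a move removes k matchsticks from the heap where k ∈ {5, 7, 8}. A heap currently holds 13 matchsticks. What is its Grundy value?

Grundy values for subtraction set {5, 7, 8}:
k:     0  1  2  3  4  5  6  7  8  9 10 11 12 13
g(k):  0  0  0  0  0  1  1  1  1  1  2  2  2  0
So g(13) = 0.

0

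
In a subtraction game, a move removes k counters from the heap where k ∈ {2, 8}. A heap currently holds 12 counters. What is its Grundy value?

1

Build the Grundy sequence with g(k) = mex{g(k−s) : s ∈ {2, 8}, s ≤ k}:
k:     0  1  2  3  4  5  6  7  8  9 10 11 12
g(k):  0  0  1  1  0  0  1  1  2  2  0  0  1
So g(12) = 1.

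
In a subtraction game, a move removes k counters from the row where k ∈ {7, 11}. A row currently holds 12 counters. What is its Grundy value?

1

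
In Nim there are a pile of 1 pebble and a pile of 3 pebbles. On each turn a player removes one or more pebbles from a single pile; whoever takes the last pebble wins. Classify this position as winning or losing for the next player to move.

Bitwise XOR of the heap sizes:
  01  (1)
  11  (3)
  --
  10  (2)
The nim-sum is 2 ≠ 0, so this is an N-position: the player to move can win.

Winning position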